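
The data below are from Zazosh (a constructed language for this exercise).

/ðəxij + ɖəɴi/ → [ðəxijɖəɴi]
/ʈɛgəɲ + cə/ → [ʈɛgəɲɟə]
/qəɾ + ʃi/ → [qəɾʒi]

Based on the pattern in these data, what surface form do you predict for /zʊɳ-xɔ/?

The data show progressive voicing assimilation: /c/ → [ɟ] after /ɲ/; /ʃ/ → [ʒ] after /ɾ/. In each pair only voicing changes, matching the preceding consonant, while place and manner stay constant.
Nothing changes in [ðəxijɖəɴi]: there the adjacent consonants already agree in voicing (/ɖ/ and /j/ are both voiced), so this form is consistent with the same rule.
The rule targets /x/ (voiceless velar fricative), which sits after the trigger /ɳ/ (voiced).
A voiced velar fricative is [ɣ], so the surface segment is [ɣ].

[zʊɳɣɔ]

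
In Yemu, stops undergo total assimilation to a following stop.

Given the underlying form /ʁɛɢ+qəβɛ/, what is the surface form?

[ʁɛqqəβɛ]

/ɢ/ is the segment targeted by the rule; it sits immediately before /q/, so it assimilates completely and surfaces as [q].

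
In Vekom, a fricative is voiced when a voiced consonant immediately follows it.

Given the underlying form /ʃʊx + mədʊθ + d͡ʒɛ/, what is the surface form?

[ʃʊɣmədʊðd͡ʒɛ]

The rule targets /x/ (voiceless velar fricative), which sits before the trigger /m/ (voiced).
A voiced velar fricative is [ɣ], so the surface segment is [ɣ].
At the second juncture, /θ/ likewise becomes [ð] adjacent to /d͡ʒ/.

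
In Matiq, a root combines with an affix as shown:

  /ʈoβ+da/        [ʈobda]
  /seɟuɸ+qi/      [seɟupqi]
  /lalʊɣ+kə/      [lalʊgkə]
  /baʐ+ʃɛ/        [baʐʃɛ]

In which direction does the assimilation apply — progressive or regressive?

Comparing underlying and surface forms, /β/ → [b] is the alternation; the neighbouring /d/ is constant.
/β/ is a fricative while /d/ is a stop; the output [b] is a stop, matching the trigger — so the feature that spreads is manner.
The other alternating forms pattern the same way: /ɸ/ → [p] before /q/ (fricative → stop, matching a stop); /ɣ/ → [g] before /k/ (fricative → stop, matching a stop) — only manner changes, and always toward the following segment.
No alternation appears in [baʐʃɛ]: there the adjacent consonants already agree in manner (/ʐ/ and /ʃ/ are both fricatives), so this form is consistent with the same rule.
The trigger is the following segment, so the direction is regressive (anticipatory).

regressive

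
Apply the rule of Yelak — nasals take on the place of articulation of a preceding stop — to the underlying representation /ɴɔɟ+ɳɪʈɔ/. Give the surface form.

/ɳ/ is a voiced retroflex nasal. The preceding trigger /ɟ/ is palatal, so /ɳ/ must become palatal as well.
Changing only its place to palatal gives [ɲ] — the voiced palatal nasal.

[ɴɔɟɲɪʈɔ]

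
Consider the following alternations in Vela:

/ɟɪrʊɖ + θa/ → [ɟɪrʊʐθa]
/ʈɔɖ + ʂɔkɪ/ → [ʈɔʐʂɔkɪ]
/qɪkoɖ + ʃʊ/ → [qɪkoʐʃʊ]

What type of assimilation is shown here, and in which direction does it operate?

regressive manner assimilation

The segment that alternates is /ɖ/, which surfaces as [ʐ] when adjacent to /θ/.
The change stop → fricative matches the manner of the following /θ/, identifying this as manner assimilation.
Place and voice are unchanged, so the assimilation is partial, not total.
The other alternating forms pattern the same way: /ɖ/ → [ʐ] before /ʂ/ (stop → fricative, matching a fricative); /ɖ/ → [ʐ] before /ʃ/ (stop → fricative, matching a fricative) — only manner changes, and always toward the following segment.
Since the segment that changes precedes the conditioning segment, the assimilation is regressive.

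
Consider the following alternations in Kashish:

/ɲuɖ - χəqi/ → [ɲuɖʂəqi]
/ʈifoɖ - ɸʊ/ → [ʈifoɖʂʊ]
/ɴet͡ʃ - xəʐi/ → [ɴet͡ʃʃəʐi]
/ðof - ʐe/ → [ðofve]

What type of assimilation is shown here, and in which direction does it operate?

Comparing underlying and surface forms, /χ/ → [ʂ] is the alternation; the neighbouring /ɖ/ is constant.
/χ/ is uvular while /ɖ/ is retroflex; the output [ʂ] is retroflex, matching the trigger — so the feature that spreads is place.
Manner and voice are unchanged, so the assimilation is partial, not total.
The other alternating forms pattern the same way: /ɸ/ → [ʂ] after /ɖ/ (bilabial → retroflex, matching retroflex); /x/ → [ʃ] after /t͡ʃ/ (velar → postalveolar, matching postalveolar); /ʐ/ → [v] after /f/ (retroflex → labiodental, matching labiodental) — only place changes, and always toward the preceding segment.
Since the segment that changes follows the conditioning segment, the assimilation is progressive.

progressive place assimilation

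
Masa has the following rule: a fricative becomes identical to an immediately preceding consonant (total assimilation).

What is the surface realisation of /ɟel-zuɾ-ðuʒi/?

/z/ is the segment targeted by the rule; it sits immediately after /l/, so it assimilates completely and surfaces as [l].
The same rule applies at the second boundary: /ð/ → [ɾ] next to /ɾ/.

[ɟelluɾɾuʒi]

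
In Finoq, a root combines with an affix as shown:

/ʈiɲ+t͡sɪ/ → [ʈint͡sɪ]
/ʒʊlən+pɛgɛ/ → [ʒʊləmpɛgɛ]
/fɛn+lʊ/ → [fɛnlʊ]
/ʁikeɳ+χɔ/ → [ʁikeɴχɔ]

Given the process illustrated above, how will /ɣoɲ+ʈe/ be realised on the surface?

[ɣoɳʈe]

The data show regressive place assimilation: /ɲ/ → [n] before /t͡s/; /n/ → [m] before /p/; /ɳ/ → [ɴ] before /χ/. In each pair only place changes, matching the following consonant, while manner and voice stay constant.
Nothing changes in [fɛnlʊ]: there the adjacent consonants already agree in place (/n/ and /l/ are both alveolar), so this form is consistent with the same rule.
/ɲ/ is a voiced palatal nasal. The following trigger /ʈ/ is retroflex, so /ɲ/ must become retroflex as well.
A voiced retroflex nasal is [ɳ], so the surface segment is [ɳ].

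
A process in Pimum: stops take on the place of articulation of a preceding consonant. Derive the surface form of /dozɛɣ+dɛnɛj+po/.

The rule targets /d/ (voiced alveolar stop), which sits after the trigger /ɣ/ (velar).
The voiced velar stop is [g], so /d/ → [g].
At the second juncture, /p/ likewise becomes [c] adjacent to /j/.

[dozɛɣgɛnɛjco]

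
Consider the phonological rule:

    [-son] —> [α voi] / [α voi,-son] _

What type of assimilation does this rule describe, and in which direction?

progressive voicing assimilation

The rule copies [voi] from the environment onto the target, so the assimilating feature is voicing.
Since the environment is written before the underscore, the trigger precedes the target; the direction is progressive.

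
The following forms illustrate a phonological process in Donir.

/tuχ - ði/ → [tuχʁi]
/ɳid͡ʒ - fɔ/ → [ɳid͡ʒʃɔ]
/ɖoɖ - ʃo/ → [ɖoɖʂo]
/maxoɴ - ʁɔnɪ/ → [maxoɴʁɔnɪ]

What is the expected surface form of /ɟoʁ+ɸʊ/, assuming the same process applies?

The data show progressive place assimilation: /ð/ → [ʁ] after /χ/; /f/ → [ʃ] after /d͡ʒ/; /ʃ/ → [ʂ] after /ɖ/. In each pair only place changes, matching the preceding consonant, while manner and voice stay constant.
No alternation appears in [maxoɴʁɔnɪ]: there the adjacent consonants already agree in place (/ʁ/ and /ɴ/ are both uvular), so this form is consistent with the same rule.
The rule targets /ɸ/ (voiceless bilabial fricative), which sits after the trigger /ʁ/ (uvular).
Changing only its place to uvular gives [χ] — the voiceless uvular fricative.

[ɟoʁχʊ]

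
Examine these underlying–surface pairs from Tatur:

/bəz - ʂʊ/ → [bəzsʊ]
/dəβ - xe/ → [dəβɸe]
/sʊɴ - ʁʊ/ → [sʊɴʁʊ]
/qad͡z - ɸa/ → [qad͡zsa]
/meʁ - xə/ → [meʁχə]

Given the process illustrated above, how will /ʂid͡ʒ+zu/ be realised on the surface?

The data show progressive place assimilation: /ʂ/ → [s] after /z/; /x/ → [ɸ] after /β/; /ɸ/ → [s] after /d͡z/; /x/ → [χ] after /ʁ/. In each pair only place changes, matching the preceding consonant, while manner and voice stay constant.
Nothing changes in [sʊɴʁʊ]: there the adjacent consonants already agree in place (/ʁ/ and /ɴ/ are both uvular), so this form is consistent with the same rule.
/z/ is a voiced alveolar fricative. The preceding trigger /d͡ʒ/ is postalveolar, so /z/ must become postalveolar as well.
The voiced postalveolar fricative is [ʒ], so /z/ → [ʒ].

[ʂid͡ʒʒu]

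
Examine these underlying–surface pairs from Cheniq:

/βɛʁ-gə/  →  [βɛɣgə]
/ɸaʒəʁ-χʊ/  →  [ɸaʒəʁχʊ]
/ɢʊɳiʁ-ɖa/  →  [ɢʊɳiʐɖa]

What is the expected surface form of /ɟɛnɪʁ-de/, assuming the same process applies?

[ɟɛnɪzde]

The data show regressive place assimilation: /ʁ/ → [ɣ] before /g/; /ʁ/ → [ʐ] before /ɖ/. In each pair only place changes, matching the following consonant, while manner and voice stay constant.
No alternation appears in [ɸaʒəʁχʊ]: there the adjacent consonants already agree in place (/ʁ/ and /χ/ are both uvular), so this form is consistent with the same rule.
/ʁ/ is a voiced uvular fricative. The following trigger /d/ is alveolar, so /ʁ/ must become alveolar as well.
A voiced alveolar fricative is [z], so the surface segment is [z].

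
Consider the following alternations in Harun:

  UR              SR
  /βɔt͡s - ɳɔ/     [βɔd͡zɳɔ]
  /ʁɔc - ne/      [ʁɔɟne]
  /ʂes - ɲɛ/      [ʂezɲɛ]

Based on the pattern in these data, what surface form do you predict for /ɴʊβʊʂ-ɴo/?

The data show regressive voicing assimilation: /t͡s/ → [d͡z] before /ɳ/; /c/ → [ɟ] before /n/; /s/ → [z] before /ɲ/. In each pair only voicing changes, matching the following consonant, while place and manner stay constant.
/ʂ/ is a voiceless retroflex fricative. The following trigger /ɴ/ is voiced, so /ʂ/ must become voiced as well.
The voiced retroflex fricative is [ʐ], so /ʂ/ → [ʐ].

[ɴʊβʊʐɴo]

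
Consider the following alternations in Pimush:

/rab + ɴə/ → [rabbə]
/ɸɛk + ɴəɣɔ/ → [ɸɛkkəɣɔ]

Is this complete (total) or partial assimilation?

Underlying /ɴ/ is realised as [b] next to /b/; /b/ itself does not change.
The output [b] is identical to the trigger /b/ — every feature (place, manner, voicing) has been copied — so this is total assimilation.
The other form behaves the same way: /ɴ/ → [k] after /k/ — in each case the output is a copy of the preceding consonant.

total assimilation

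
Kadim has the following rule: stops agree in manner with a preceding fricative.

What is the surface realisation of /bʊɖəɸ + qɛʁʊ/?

[bʊɖəɸχɛʁʊ]

The rule targets /q/ (voiceless uvular stop), which sits after the trigger /ɸ/ (fricative).
A voiceless uvular fricative is [χ], so the surface segment is [χ].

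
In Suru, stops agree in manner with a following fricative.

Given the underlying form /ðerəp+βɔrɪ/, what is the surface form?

[ðerəɸβɔrɪ]

/p/ is a voiceless bilabial stop. The following trigger /β/ is a fricative, so /p/ must become a fricative as well.
The voiceless bilabial fricative is [ɸ], so /p/ → [ɸ].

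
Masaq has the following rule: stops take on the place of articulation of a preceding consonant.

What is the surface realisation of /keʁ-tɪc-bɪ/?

[keʁqɪcɟɪ]

/t/ is a voiceless alveolar stop. The preceding trigger /ʁ/ is uvular, so /t/ must become uvular as well.
The voiceless uvular stop is [q], so /t/ → [q].
The same rule applies at the second boundary: /b/ → [ɟ] next to /c/.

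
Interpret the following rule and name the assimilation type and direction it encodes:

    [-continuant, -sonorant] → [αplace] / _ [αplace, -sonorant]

The rule copies the place features (abbreviated [place]) from the environment onto the target, so the assimilating feature is place.
The conditioning segment sits to the right of the focus bar, meaning the trigger follows the segment that changes — regressive assimilation.

regressive place assimilation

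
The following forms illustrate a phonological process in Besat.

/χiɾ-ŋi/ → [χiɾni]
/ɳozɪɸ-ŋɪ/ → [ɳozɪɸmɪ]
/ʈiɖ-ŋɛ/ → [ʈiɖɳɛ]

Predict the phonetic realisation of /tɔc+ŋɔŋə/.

[tɔcɲɔŋə]

The data show progressive place assimilation: /ŋ/ → [n] after /ɾ/; /ŋ/ → [m] after /ɸ/; /ŋ/ → [ɳ] after /ɖ/. In each pair only place changes, matching the preceding consonant, while manner and voice stay constant.
/ŋ/ is a voiced velar nasal. The preceding trigger /c/ is palatal, so /ŋ/ must become palatal as well.
The voiced palatal nasal is [ɲ], so /ŋ/ → [ɲ].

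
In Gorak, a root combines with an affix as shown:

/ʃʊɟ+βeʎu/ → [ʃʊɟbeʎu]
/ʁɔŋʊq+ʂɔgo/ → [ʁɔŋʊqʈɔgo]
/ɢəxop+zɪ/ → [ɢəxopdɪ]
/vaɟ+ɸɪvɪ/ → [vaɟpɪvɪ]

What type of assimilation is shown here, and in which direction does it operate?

Comparing underlying and surface forms, /β/ → [b] is the alternation; the neighbouring /ɟ/ is constant.
/β/ is a fricative while /ɟ/ is a stop; the output [b] is a stop, matching the trigger — so the feature that spreads is manner.
Place and voice are unchanged, so the assimilation is partial, not total.
The other alternating forms pattern the same way: /ʂ/ → [ʈ] after /q/ (fricative → stop, matching a stop); /z/ → [d] after /p/ (fricative → stop, matching a stop); /ɸ/ → [p] after /ɟ/ (fricative → stop, matching a stop) — only manner changes, and always toward the preceding segment.
Since the segment that changes follows the conditioning segment, the assimilation is progressive.

progressive manner assimilation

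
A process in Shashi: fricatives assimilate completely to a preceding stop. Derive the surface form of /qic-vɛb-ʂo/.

/v/ is the segment targeted by the rule; it sits immediately after /c/, so it assimilates completely and surfaces as [c].
The same rule applies at the second boundary: /ʂ/ → [b] next to /b/.

[qiccɛbbo]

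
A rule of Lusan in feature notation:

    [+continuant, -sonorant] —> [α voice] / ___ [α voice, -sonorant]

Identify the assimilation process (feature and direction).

The rule copies [voice] from the environment onto the target, so the assimilating feature is voicing.
Since the environment is written after the underscore, the trigger follows the target; the direction is regressive.

regressive voicing assimilation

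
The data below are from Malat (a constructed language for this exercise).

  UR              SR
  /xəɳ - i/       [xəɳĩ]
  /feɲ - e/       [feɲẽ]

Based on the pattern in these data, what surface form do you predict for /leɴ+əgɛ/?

[leɴə̃gɛ]

The data show progressive nasality assimilation (vowel nasalisation): /i/ → [ĩ] after /ɳ/; /e/ → [ẽ] after /ɲ/ — a vowel is nasalised by an immediately preceding nasal consonant.
/ə/ sits next to the nasal /ɴ/ and is therefore nasalised to [ə̃].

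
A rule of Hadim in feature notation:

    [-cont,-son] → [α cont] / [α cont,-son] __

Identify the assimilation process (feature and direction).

The rule copies [cont] (continuancy) from the environment onto the target stops; since [±cont] encodes the stop/fricative manner contrast, the assimilating dimension is manner.
Since the environment is written before the underscore, the trigger precedes the target; the direction is progressive.

progressive manner assimilation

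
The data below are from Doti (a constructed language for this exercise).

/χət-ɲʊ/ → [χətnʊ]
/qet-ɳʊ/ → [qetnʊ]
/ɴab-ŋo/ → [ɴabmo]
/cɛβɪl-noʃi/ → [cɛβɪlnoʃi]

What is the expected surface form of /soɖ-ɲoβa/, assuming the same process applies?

The data show progressive place assimilation: /ɲ/ → [n] after /t/; /ɳ/ → [n] after /t/; /ŋ/ → [m] after /b/. In each pair only place changes, matching the preceding consonant, while manner and voice stay constant.
No alternation appears in [cɛβɪlnoʃi]: there the adjacent consonants already agree in place (/n/ and /l/ are both alveolar), so this form is consistent with the same rule.
/ɲ/ is a voiced palatal nasal. The preceding trigger /ɖ/ is retroflex, so /ɲ/ must become retroflex as well.
The voiced retroflex nasal is [ɳ], so /ɲ/ → [ɳ].

[soɖɳoβa]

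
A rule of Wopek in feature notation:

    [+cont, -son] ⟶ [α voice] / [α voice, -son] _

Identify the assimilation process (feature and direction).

The rule copies [voice] from the environment onto the target, so the assimilating feature is voicing.
Since the environment is written before the underscore, the trigger precedes the target; the direction is progressive.

progressive voicing assimilation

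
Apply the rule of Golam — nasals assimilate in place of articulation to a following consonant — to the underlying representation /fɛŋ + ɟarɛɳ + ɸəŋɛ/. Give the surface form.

/ŋ/ is a voiced velar nasal. The following trigger /ɟ/ is palatal, so /ŋ/ must become palatal as well.
Changing only its place to palatal gives [ɲ] — the voiced palatal nasal.
The same rule applies at the second boundary: /ɳ/ → [m] next to /ɸ/.

[fɛɲɟarɛmɸəŋɛ]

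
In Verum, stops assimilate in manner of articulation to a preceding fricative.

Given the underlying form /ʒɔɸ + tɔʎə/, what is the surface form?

/t/ is a voiceless alveolar stop. The preceding trigger /ɸ/ is a fricative, so /t/ must become a fricative as well.
Changing only its manner to fricative gives [s] — the voiceless alveolar fricative.

[ʒɔɸsɔʎə]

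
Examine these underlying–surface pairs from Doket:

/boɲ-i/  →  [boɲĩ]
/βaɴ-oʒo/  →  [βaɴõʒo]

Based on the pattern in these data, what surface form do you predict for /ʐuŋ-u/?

[ʐuŋũ]

The data show progressive nasality assimilation (vowel nasalisation): /i/ → [ĩ] after /ɲ/; /o/ → [õ] after /ɴ/ — a vowel is nasalised by an immediately preceding nasal consonant.
/u/ sits next to the nasal /ŋ/ and is therefore nasalised to [ũ].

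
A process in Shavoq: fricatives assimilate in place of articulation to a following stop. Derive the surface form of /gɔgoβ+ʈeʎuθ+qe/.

/β/ is a voiced bilabial fricative. The following trigger /ʈ/ is retroflex, so /β/ must become retroflex as well.
Changing only its place to retroflex gives [ʐ] — the voiced retroflex fricative.
At the second juncture, /θ/ likewise becomes [χ] adjacent to /q/.

[gɔgoʐʈeʎuχqe]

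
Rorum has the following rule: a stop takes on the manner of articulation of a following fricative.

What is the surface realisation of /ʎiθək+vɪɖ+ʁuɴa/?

The rule targets /k/ (voiceless velar stop), which sits before the trigger /v/ (fricative).
Changing only its manner to fricative gives [x] — the voiceless velar fricative.
At the second juncture, /ɖ/ likewise becomes [ʐ] adjacent to /ʁ/.

[ʎiθəxvɪʐʁuɴa]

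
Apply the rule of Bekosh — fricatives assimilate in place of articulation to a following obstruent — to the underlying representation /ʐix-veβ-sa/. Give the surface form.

[ʐifvezsa]

/x/ is a voiceless velar fricative. The following trigger /v/ is labiodental, so /x/ must become labiodental as well.
A voiceless labiodental fricative is [f], so the surface segment is [f].
At the second juncture, /β/ likewise becomes [z] adjacent to /s/.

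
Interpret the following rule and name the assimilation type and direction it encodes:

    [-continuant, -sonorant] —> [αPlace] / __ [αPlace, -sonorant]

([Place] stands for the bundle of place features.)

The rule copies the place features (abbreviated [Place]) from the environment onto the target, so the assimilating feature is place.
The conditioning segment sits to the right of the focus bar, meaning the trigger follows the segment that changes — regressive assimilation.

regressive place assimilation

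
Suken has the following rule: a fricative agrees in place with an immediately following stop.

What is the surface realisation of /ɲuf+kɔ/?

The rule targets /f/ (voiceless labiodental fricative), which sits before the trigger /k/ (velar).
The voiceless velar fricative is [x], so /f/ → [x].

[ɲuxkɔ]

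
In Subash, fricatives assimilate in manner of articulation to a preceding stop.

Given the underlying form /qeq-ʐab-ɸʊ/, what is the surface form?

/ʐ/ is a voiced retroflex fricative. The preceding trigger /q/ is a stop, so /ʐ/ must become a stop as well.
The voiced retroflex stop is [ɖ], so /ʐ/ → [ɖ].
At the second juncture, /ɸ/ likewise becomes [p] adjacent to /b/.

[qeqɖabpʊ]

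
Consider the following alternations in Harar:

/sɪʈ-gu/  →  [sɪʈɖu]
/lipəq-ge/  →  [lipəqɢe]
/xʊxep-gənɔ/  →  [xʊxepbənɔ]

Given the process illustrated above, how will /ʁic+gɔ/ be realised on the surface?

[ʁicɟɔ]

The data show progressive place assimilation: /g/ → [ɖ] after /ʈ/; /g/ → [ɢ] after /q/; /g/ → [b] after /p/. In each pair only place changes, matching the preceding consonant, while manner and voice stay constant.
/g/ is a voiced velar stop. The preceding trigger /c/ is palatal, so /g/ must become palatal as well.
Changing only its place to palatal gives [ɟ] — the voiced palatal stop.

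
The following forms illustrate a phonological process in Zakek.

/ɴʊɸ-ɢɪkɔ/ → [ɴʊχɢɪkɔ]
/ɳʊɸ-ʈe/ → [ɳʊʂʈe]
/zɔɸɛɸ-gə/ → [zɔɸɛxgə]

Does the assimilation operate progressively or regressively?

Comparing underlying and surface forms, /ɸ/ → [χ] is the alternation; the neighbouring /ɢ/ is constant.
The change bilabial → uvular matches the place of the following /ɢ/, identifying this as place assimilation.
The other alternating forms pattern the same way: /ɸ/ → [ʂ] before /ʈ/ (bilabial → retroflex, matching retroflex); /ɸ/ → [x] before /g/ (bilabial → velar, matching velar) — only place changes, and always toward the following segment.
Since the segment that changes precedes the conditioning segment, the assimilation is regressive.

regressive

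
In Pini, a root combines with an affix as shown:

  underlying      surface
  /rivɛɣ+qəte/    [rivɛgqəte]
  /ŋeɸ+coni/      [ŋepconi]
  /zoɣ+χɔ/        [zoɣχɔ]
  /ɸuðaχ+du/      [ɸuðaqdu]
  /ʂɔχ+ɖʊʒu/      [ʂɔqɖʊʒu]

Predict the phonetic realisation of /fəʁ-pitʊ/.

The data show regressive manner assimilation: /ɣ/ → [g] before /q/; /ɸ/ → [p] before /c/; /χ/ → [q] before /d/; /χ/ → [q] before /ɖ/. In each pair only manner changes, matching the following consonant, while place and voice stay constant.
Nothing changes in [zoɣχɔ]: there the adjacent consonants already agree in manner (/ɣ/ and /χ/ are both fricatives), so this form is consistent with the same rule.
The rule targets /ʁ/ (voiced uvular fricative), which sits before the trigger /p/ (stop).
The voiced uvular stop is [ɢ], so /ʁ/ → [ɢ].

[fəɢpitʊ]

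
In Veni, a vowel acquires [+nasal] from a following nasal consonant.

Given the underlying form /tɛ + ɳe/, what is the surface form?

[tɛ̃ɳe]

/ɛ/ sits next to the nasal /ɳ/ and is therefore nasalised to [ɛ̃].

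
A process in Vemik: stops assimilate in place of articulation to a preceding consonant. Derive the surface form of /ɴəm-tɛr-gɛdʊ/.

/t/ is a voiceless alveolar stop. The preceding trigger /m/ is bilabial, so /t/ must become bilabial as well.
Changing only its place to bilabial gives [p] — the voiceless bilabial stop.
The same rule applies at the second boundary: /g/ → [d] next to /r/.

[ɴəmpɛrdɛdʊ]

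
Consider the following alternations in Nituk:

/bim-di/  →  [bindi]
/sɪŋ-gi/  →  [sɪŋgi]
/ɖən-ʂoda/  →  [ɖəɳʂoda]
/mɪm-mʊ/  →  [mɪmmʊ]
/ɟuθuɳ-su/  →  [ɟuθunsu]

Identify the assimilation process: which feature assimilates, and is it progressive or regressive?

The segment that alternates is /m/, which surfaces as [n] when adjacent to /d/.
/m/ is bilabial while /d/ is alveolar; the output [n] is alveolar, matching the trigger — so the feature that spreads is place.
Manner and voice are unchanged, so the assimilation is partial, not total.
Checking the remaining alternations: /n/ → [ɳ] before /ʂ/ (alveolar → retroflex, matching retroflex); /ɳ/ → [n] before /s/ (retroflex → alveolar, matching alveolar) — only place changes, and always toward the following segment.
Nothing changes in [sɪŋgi], [mɪmmʊ]: there the adjacent consonants already agree in place (/ŋ/ and /g/ are both velar; /m/ and /m/ are both bilabial), so these forms are consistent with the same rule.
The trigger is the following segment, so the direction is regressive (anticipatory).

regressive place assimilation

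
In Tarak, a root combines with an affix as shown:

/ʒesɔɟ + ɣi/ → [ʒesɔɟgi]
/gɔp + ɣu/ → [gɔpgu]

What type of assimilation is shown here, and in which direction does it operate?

Underlying /ɣ/ is realised as [g] next to /ɟ/; /ɟ/ itself does not change.
The change fricative → stop matches the manner of the preceding /ɟ/, identifying this as manner assimilation.
Place and voice are unchanged, so the assimilation is partial, not total.
Checking the remaining alternation: /ɣ/ → [g] after /p/ (fricative → stop, matching a stop) — only manner changes, and always toward the preceding segment.
The trigger is the preceding segment, so the direction is progressive (perseverative).

progressive manner assimilation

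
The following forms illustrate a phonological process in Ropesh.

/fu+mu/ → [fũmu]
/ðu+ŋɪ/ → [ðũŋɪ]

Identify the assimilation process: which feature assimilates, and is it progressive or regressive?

regressive nasality assimilation (vowel nasalisation)

The vowel /u/ surfaces as nasalised [ũ] next to the following nasal /m/ — it has acquired the [+nasal] feature of its neighbour.
The other form shows the same pattern: /u/ → [ũ] before /ŋ/ — each time a vowel is nasalised next to a following nasal.
Because the conditioning nasal is to the right of the vowel that changes, the process is regressive (anticipatory).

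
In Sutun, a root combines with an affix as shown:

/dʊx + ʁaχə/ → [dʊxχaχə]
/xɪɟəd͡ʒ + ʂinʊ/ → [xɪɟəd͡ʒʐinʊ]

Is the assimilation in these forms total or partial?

partial assimilation

Comparing underlying and surface forms, /ʁ/ → [χ] is the alternation; the neighbouring /x/ is constant.
The change voiced → voiceless matches the voicing of the preceding /x/, identifying this as voicing assimilation.
Place and manner are unchanged, so the assimilation is partial, not total.
Checking the remaining alternation: /ʂ/ → [ʐ] after /d͡ʒ/ (voiceless → voiced, matching voiced) — only voicing changes, and always toward the preceding segment.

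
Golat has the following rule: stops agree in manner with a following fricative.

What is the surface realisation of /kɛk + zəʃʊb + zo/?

/k/ is a voiceless velar stop. The following trigger /z/ is a fricative, so /k/ must become a fricative as well.
Changing only its manner to fricative gives [x] — the voiceless velar fricative.
At the second juncture, /b/ likewise becomes [β] adjacent to /z/.

[kɛxzəʃʊβzo]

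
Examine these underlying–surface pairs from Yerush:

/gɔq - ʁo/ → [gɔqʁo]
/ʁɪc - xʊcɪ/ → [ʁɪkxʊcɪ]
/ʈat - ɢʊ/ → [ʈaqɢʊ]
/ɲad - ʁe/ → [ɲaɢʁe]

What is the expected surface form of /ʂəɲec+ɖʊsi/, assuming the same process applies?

[ʂəɲeʈɖʊsi]

The data show regressive place assimilation: /c/ → [k] before /x/; /t/ → [q] before /ɢ/; /d/ → [ɢ] before /ʁ/. In each pair only place changes, matching the following consonant, while manner and voice stay constant.
Nothing changes in [gɔqʁo]: there the adjacent consonants already agree in place (/q/ and /ʁ/ are both uvular), so this form is consistent with the same rule.
The rule targets /c/ (voiceless palatal stop), which sits before the trigger /ɖ/ (retroflex).
Changing only its place to retroflex gives [ʈ] — the voiceless retroflex stop.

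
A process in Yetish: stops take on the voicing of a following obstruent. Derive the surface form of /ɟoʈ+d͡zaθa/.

The rule targets /ʈ/ (voiceless retroflex stop), which sits before the trigger /d͡z/ (voiced).
The voiced retroflex stop is [ɖ], so /ʈ/ → [ɖ].

[ɟoɖd͡zaθa]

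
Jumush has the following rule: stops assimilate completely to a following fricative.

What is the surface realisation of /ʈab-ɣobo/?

/b/ is the segment targeted by the rule; it sits immediately before /ɣ/, so it assimilates completely and surfaces as [ɣ].

[ʈaɣɣobo]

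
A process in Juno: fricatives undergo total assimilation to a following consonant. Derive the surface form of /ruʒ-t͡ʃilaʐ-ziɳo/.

[rut͡ʃt͡ʃilazziɳo]

/ʒ/ is the segment targeted by the rule; it sits immediately before /t͡ʃ/, so it assimilates completely and surfaces as [t͡ʃ].
At the second juncture, /ʐ/ likewise becomes [z] adjacent to /z/.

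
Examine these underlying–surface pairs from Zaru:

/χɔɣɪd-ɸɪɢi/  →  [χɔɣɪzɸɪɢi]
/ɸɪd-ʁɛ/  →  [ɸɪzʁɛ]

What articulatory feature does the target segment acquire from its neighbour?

manner

The segment that alternates is /d/, which surfaces as [z] when adjacent to /ɸ/.
The change stop → fricative matches the manner of the following /ɸ/, identifying this as manner assimilation.
The same holds elsewhere in the data: /d/ → [z] before /ʁ/ (stop → fricative, matching a fricative) — only manner changes, and always toward the following segment.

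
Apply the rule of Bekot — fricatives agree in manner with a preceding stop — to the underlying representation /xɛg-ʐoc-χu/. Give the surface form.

[xɛgɖocqu]

The rule targets /ʐ/ (voiced retroflex fricative), which sits after the trigger /g/ (stop).
Changing only its manner to stop gives [ɖ] — the voiced retroflex stop.
At the second juncture, /χ/ likewise becomes [q] adjacent to /c/.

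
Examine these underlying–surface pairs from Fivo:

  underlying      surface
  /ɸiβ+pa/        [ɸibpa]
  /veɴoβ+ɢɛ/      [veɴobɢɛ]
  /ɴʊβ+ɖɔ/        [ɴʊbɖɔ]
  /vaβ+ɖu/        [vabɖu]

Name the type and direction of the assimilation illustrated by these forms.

regressive manner assimilation

Underlying /β/ is realised as [b] next to /p/; /p/ itself does not change.
/β/ is a fricative while /p/ is a stop; the output [b] is a stop, matching the trigger — so the feature that spreads is manner.
Place and voice are unchanged, so the assimilation is partial, not total.
The other alternating forms pattern the same way: /β/ → [b] before /ɢ/ (fricative → stop, matching a stop); /β/ → [b] before /ɖ/ (fricative → stop, matching a stop) — only manner changes, and always toward the following segment.
The trigger is the following segment, so the direction is regressive (anticipatory).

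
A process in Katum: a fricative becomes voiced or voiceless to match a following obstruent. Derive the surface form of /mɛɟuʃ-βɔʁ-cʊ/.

/ʃ/ is a voiceless postalveolar fricative. The following trigger /β/ is voiced, so /ʃ/ must become voiced as well.
The voiced postalveolar fricative is [ʒ], so /ʃ/ → [ʒ].
The same rule applies at the second boundary: /ʁ/ → [χ] next to /c/.

[mɛɟuʒβɔχcʊ]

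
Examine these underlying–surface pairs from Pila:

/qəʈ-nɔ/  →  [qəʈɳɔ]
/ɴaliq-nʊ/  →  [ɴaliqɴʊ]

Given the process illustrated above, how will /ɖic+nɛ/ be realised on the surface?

[ɖicɲɛ]

The data show progressive place assimilation: /n/ → [ɳ] after /ʈ/; /n/ → [ɴ] after /q/. In each pair only place changes, matching the preceding consonant, while manner and voice stay constant.
The rule targets /n/ (voiced alveolar nasal), which sits after the trigger /c/ (palatal).
A voiced palatal nasal is [ɲ], so the surface segment is [ɲ].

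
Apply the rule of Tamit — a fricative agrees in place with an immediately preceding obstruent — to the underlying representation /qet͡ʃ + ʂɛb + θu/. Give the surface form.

[qet͡ʃʃɛbɸu]

/ʂ/ is a voiceless retroflex fricative. The preceding trigger /t͡ʃ/ is postalveolar, so /ʂ/ must become postalveolar as well.
The voiceless postalveolar fricative is [ʃ], so /ʂ/ → [ʃ].
At the second juncture, /θ/ likewise becomes [ɸ] adjacent to /b/.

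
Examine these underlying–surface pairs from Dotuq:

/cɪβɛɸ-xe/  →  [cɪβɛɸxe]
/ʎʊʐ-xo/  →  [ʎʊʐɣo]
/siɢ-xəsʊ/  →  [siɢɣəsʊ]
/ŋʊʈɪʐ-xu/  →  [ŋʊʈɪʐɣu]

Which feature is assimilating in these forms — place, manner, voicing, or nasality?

The segment that alternates is /x/, which surfaces as [ɣ] when adjacent to /ʐ/.
The change voiceless → voiced matches the voicing of the preceding /ʐ/, identifying this as voicing assimilation.
The same holds elsewhere in the data: /x/ → [ɣ] after /ɢ/ (voiceless → voiced, matching voiced) — only voicing changes, and always toward the preceding segment.
Nothing changes in [cɪβɛɸxe]: there the adjacent consonants already agree in voicing (/x/ and /ɸ/ are both voiceless), so this form is consistent with the same rule.

voicing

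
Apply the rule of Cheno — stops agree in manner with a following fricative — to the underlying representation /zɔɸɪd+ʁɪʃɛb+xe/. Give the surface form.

[zɔɸɪzʁɪʃɛβxe]

/d/ is a voiced alveolar stop. The following trigger /ʁ/ is a fricative, so /d/ must become a fricative as well.
A voiced alveolar fricative is [z], so the surface segment is [z].
The same rule applies at the second boundary: /b/ → [β] next to /x/.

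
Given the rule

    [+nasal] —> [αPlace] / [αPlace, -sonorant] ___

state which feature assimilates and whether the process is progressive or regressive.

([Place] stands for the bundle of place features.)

progressive place assimilation

The rule copies the place features (abbreviated [Place]) from the environment onto the target, so the assimilating feature is place.
Since the environment is written before the underscore, the trigger precedes the target; the direction is progressive.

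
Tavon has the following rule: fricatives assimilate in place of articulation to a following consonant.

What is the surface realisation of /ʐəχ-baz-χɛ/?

[ʐəɸbaʁχɛ]

The rule targets /χ/ (voiceless uvular fricative), which sits before the trigger /b/ (bilabial).
Changing only its place to bilabial gives [ɸ] — the voiceless bilabial fricative.
The same rule applies at the second boundary: /z/ → [ʁ] next to /χ/.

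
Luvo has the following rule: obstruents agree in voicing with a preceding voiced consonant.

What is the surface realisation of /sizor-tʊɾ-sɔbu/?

/t/ is a voiceless alveolar stop. The preceding trigger /r/ is voiced, so /t/ must become voiced as well.
A voiced alveolar stop is [d], so the surface segment is [d].
The same rule applies at the second boundary: /s/ → [z] next to /ɾ/.

[sizordʊɾzɔbu]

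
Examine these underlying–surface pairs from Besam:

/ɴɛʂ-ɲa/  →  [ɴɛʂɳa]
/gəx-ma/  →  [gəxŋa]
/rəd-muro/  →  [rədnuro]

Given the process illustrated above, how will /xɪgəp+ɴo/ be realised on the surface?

[xɪgəpmo]

The data show progressive place assimilation: /ɲ/ → [ɳ] after /ʂ/; /m/ → [ŋ] after /x/; /m/ → [n] after /d/. In each pair only place changes, matching the preceding consonant, while manner and voice stay constant.
The rule targets /ɴ/ (voiced uvular nasal), which sits after the trigger /p/ (bilabial).
The voiced bilabial nasal is [m], so /ɴ/ → [m].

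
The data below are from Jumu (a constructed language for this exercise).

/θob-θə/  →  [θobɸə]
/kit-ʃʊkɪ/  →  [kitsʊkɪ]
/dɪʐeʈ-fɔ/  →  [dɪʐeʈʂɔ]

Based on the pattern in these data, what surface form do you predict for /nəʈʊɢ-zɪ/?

The data show progressive place assimilation: /θ/ → [ɸ] after /b/; /ʃ/ → [s] after /t/; /f/ → [ʂ] after /ʈ/. In each pair only place changes, matching the preceding consonant, while manner and voice stay constant.
The rule targets /z/ (voiced alveolar fricative), which sits after the trigger /ɢ/ (uvular).
Changing only its place to uvular gives [ʁ] — the voiced uvular fricative.

[nəʈʊɢʁɪ]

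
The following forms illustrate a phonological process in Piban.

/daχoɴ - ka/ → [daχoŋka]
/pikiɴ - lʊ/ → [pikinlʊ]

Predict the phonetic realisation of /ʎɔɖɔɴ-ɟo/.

[ʎɔɖɔɲɟo]

The data show regressive place assimilation: /ɴ/ → [ŋ] before /k/; /ɴ/ → [n] before /l/. In each pair only place changes, matching the following consonant, while manner and voice stay constant.
/ɴ/ is a voiced uvular nasal. The following trigger /ɟ/ is palatal, so /ɴ/ must become palatal as well.
A voiced palatal nasal is [ɲ], so the surface segment is [ɲ].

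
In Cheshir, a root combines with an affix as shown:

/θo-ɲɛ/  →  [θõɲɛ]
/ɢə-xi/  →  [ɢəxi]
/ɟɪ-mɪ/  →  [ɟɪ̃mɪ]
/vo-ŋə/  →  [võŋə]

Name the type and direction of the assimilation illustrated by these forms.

The vowel /o/ surfaces as nasalised [õ] next to the following nasal /ɲ/ — it has acquired the [+nasal] feature of its neighbour.
The other forms show the same pattern: /ɪ/ → [ɪ̃] before /m/; /o/ → [õ] before /ŋ/ — each time a vowel is nasalised next to a following nasal.
No change occurs in [ɢəxi] because the vowel at the boundary is adjacent to an oral consonant, not a nasal (/ə/ next to /x/).
Because the conditioning nasal is to the right of the vowel that changes, the process is regressive (anticipatory).

regressive nasality assimilation (vowel nasalisation)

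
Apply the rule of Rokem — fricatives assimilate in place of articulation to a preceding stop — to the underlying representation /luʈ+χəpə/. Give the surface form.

[luʈʂəpə]

/χ/ is a voiceless uvular fricative. The preceding trigger /ʈ/ is retroflex, so /χ/ must become retroflex as well.
Changing only its place to retroflex gives [ʂ] — the voiceless retroflex fricative.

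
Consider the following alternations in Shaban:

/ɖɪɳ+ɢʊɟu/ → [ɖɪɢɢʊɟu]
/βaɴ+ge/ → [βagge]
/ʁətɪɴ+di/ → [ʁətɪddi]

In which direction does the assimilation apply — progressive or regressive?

regressive

The segment that alternates is /ɳ/, which surfaces as [ɢ] when adjacent to /ɢ/.
The output [ɢ] is identical to the trigger /ɢ/ — every feature (place, manner, voicing) has been copied — so this is total assimilation.
The other forms behave the same way: /ɴ/ → [g] before /g/; /ɴ/ → [d] before /d/ — in each case the output is a copy of the following consonant.
Since the segment that changes precedes the conditioning segment, the assimilation is regressive.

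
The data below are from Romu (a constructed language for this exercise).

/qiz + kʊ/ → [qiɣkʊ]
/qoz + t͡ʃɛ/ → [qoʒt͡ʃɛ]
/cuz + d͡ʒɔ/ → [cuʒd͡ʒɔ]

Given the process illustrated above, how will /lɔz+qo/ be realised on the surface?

The data show regressive place assimilation: /z/ → [ɣ] before /k/; /z/ → [ʒ] before /t͡ʃ/; /z/ → [ʒ] before /d͡ʒ/. In each pair only place changes, matching the following consonant, while manner and voice stay constant.
The rule targets /z/ (voiced alveolar fricative), which sits before the trigger /q/ (uvular).
The voiced uvular fricative is [ʁ], so /z/ → [ʁ].

[lɔʁqo]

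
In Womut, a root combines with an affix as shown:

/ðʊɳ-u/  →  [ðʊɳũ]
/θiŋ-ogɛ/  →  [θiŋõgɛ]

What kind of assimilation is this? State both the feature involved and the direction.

The vowel /u/ surfaces as nasalised [ũ] next to the preceding nasal /ɳ/ — it has acquired the [+nasal] feature of its neighbour.
Likewise in the remaining data: /o/ → [õ] after /ŋ/ — each time a vowel is nasalised next to a preceding nasal.
Because the conditioning nasal is to the left of the vowel that changes, the process is progressive (perseverative).

progressive nasality assimilation (vowel nasalisation)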